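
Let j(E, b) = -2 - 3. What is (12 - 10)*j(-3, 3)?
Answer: -10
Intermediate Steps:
j(E, b) = -5
(12 - 10)*j(-3, 3) = (12 - 10)*(-5) = 2*(-5) = -10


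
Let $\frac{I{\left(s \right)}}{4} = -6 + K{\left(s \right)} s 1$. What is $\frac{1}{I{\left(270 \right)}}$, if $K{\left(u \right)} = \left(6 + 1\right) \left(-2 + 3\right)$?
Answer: $\frac{1}{7536} \approx 0.0001327$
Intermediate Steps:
$K{\left(u \right)} = 7$ ($K{\left(u \right)} = 7 \cdot 1 = 7$)
$I{\left(s \right)} = -24 + 28 s$ ($I{\left(s \right)} = 4 \left(-6 + 7 s 1\right) = 4 \left(-6 + 7 s\right) = -24 + 28 s$)
$\frac{1}{I{\left(270 \right)}} = \frac{1}{-24 + 28 \cdot 270} = \frac{1}{-24 + 7560} = \frac{1}{7536}$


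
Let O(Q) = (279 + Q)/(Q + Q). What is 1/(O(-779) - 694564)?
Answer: -779/541065106 ≈ -1.4398e-6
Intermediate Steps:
O(Q) = (279 + Q)/(2*Q) (O(Q) = (279 + Q)/((2*Q)) = (279 + Q)*(1/(2*Q)) = (279 + Q)/(2*Q))
1/(O(-779) - 694564) = 1/((1/2)*(279 - 779)/(-779) - 694564) = 1/((1/2)*(-1/779)*(-500) - 694564) = 1/(250/779 - 694564) = 1/(-541065106/779) = -779/541065106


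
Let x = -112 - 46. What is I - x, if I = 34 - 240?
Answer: -48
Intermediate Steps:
x = -158
I = -206
I - x = -206 - 1*(-158) = -206 + 158 = -48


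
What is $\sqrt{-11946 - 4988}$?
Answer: $i \sqrt{16934} \approx 130.13 i$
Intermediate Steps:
$\sqrt{-11946 - 4988} = \sqrt{-16934} = i \sqrt{16934}$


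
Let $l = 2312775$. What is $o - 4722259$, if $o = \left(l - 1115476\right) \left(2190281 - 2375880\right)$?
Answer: $-222222219360$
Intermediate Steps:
$o = -222217497101$ ($o = \left(2312775 - 1115476\right) \left(2190281 - 2375880\right) = 1197299 \left(-185599\right) = -222217497101$)
$o - 4722259 = -222217497101 - 4722259 = -222222219360$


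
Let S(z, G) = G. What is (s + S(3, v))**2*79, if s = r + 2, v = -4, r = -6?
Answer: 5056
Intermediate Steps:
s = -4 (s = -6 + 2 = -4)
(s + S(3, v))**2*79 = (-4 - 4)**2*79 = (-8)**2*79 = 64*79 = 5056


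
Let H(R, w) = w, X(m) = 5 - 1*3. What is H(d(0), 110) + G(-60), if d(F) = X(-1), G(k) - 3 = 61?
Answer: 174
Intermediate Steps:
X(m) = 2 (X(m) = 5 - 3 = 2)
G(k) = 64 (G(k) = 3 + 61 = 64)
d(F) = 2
H(d(0), 110) + G(-60) = 110 + 64 = 174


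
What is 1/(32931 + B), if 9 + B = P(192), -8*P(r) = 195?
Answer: 8/263181 ≈ 3.0397e-5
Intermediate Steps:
P(r) = -195/8 (P(r) = -⅛*195 = -195/8)
B = -267/8 (B = -9 - 195/8 = -267/8 ≈ -33.375)
1/(32931 + B) = 1/(32931 - 267/8) = 1/(263181/8) = 8/263181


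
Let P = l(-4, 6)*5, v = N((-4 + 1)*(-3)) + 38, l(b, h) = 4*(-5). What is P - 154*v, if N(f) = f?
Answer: -7338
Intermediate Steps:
l(b, h) = -20
v = 47 (v = (-4 + 1)*(-3) + 38 = -3*(-3) + 38 = 9 + 38 = 47)
P = -100 (P = -20*5 = -100)
P - 154*v = -100 - 154*47 = -100 - 7238 = -7338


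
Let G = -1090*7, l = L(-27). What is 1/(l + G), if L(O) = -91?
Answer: -1/7721 ≈ -0.00012952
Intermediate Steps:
l = -91
G = -7630
1/(l + G) = 1/(-91 - 7630) = 1/(-7721) = -1/7721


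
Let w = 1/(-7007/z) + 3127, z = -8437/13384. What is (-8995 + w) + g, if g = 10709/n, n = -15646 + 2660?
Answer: -24990706757669/4258213288 ≈ -5868.8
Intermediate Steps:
z = -8437/13384 (z = -8437*1/13384 = -8437/13384 ≈ -0.63038)
n = -12986
w = 2050736691/655816 (w = 1/(-7007/(-8437/13384)) + 3127 = 1/(-7007*(-13384/8437)) + 3127 = 1/(655816/59) + 3127 = 59/655816 + 3127 = 2050736691/655816 ≈ 3127.0)
g = -10709/12986 (g = 10709/(-12986) = 10709*(-1/12986) = -10709/12986 ≈ -0.82466)
(-8995 + w) + g = (-8995 + 2050736691/655816) - 10709/12986 = -3848328229/655816 - 10709/12986 = -24990706757669/4258213288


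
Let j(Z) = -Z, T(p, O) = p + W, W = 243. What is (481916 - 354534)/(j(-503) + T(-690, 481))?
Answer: 63691/28 ≈ 2274.7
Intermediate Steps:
T(p, O) = 243 + p (T(p, O) = p + 243 = 243 + p)
(481916 - 354534)/(j(-503) + T(-690, 481)) = (481916 - 354534)/(-1*(-503) + (243 - 690)) = 127382/(503 - 447) = 127382/56 = 127382*(1/56) = 63691/28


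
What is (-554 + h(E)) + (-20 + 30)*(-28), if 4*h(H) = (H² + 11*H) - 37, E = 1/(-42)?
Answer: -5950433/7056 ≈ -843.32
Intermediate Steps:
E = -1/42 ≈ -0.023810
h(H) = -37/4 + H²/4 + 11*H/4 (h(H) = ((H² + 11*H) - 37)/4 = (-37 + H² + 11*H)/4 = -37/4 + H²/4 + 11*H/4)
(-554 + h(E)) + (-20 + 30)*(-28) = (-554 + (-37/4 + (-1/42)²/4 + (11/4)*(-1/42))) + (-20 + 30)*(-28) = (-554 + (-37/4 + (¼)*(1/1764) - 11/168)) + 10*(-28) = (-554 + (-37/4 + 1/7056 - 11/168)) - 280 = (-554 - 65729/7056) - 280 = -3974753/7056 - 280 = -5950433/7056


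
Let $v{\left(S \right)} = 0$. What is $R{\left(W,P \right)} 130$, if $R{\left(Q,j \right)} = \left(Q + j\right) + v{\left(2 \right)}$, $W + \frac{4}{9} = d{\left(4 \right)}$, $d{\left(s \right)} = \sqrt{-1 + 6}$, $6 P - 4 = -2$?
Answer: $- \frac{130}{9} + 130 \sqrt{5} \approx 276.24$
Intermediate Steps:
$P = \frac{1}{3}$ ($P = \frac{2}{3} + \frac{1}{6} \left(-2\right) = \frac{2}{3} - \frac{1}{3} = \frac{1}{3} \approx 0.33333$)
$d{\left(s \right)} = \sqrt{5}$
$W = - \frac{4}{9} + \sqrt{5} \approx 1.7916$
$R{\left(Q,j \right)} = Q + j$ ($R{\left(Q,j \right)} = \left(Q + j\right) + 0 = Q + j$)
$R{\left(W,P \right)} 130 = \left(\left(- \frac{4}{9} + \sqrt{5}\right) + \frac{1}{3}\right) 130 = \left(- \frac{1}{9} + \sqrt{5}\right) 130 = - \frac{130}{9} + 130 \sqrt{5}$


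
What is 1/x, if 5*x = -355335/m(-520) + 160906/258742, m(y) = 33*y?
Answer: 67272920/286973441 ≈ 0.23442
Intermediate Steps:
x = 286973441/67272920 (x = (-355335/(33*(-520)) + 160906/258742)/5 = (-355335/(-17160) + 160906*(1/258742))/5 = (-355335*(-1/17160) + 80453/129371)/5 = (23689/1144 + 80453/129371)/5 = (⅕)*(286973441/13454584) = 286973441/67272920 ≈ 4.2658)
1/x = 1/(286973441/67272920) = 67272920/286973441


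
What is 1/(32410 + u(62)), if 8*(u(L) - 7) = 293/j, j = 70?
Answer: 560/18153813 ≈ 3.0847e-5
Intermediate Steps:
u(L) = 4213/560 (u(L) = 7 + (293/70)/8 = 7 + (293*(1/70))/8 = 7 + (1/8)*(293/70) = 7 + 293/560 = 4213/560)
1/(32410 + u(62)) = 1/(32410 + 4213/560) = 1/(18153813/560) = 560/18153813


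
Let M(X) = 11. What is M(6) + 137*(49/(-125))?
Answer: -5338/125 ≈ -42.704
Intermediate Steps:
M(6) + 137*(49/(-125)) = 11 + 137*(49/(-125)) = 11 + 137*(49*(-1/125)) = 11 + 137*(-49/125) = 11 - 6713/125 = -5338/125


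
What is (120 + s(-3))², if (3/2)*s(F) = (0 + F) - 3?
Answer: 13456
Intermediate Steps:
s(F) = -2 + 2*F/3 (s(F) = 2*((0 + F) - 3)/3 = 2*(F - 3)/3 = 2*(-3 + F)/3 = -2 + 2*F/3)
(120 + s(-3))² = (120 + (-2 + (⅔)*(-3)))² = (120 + (-2 - 2))² = (120 - 4)² = 116² = 13456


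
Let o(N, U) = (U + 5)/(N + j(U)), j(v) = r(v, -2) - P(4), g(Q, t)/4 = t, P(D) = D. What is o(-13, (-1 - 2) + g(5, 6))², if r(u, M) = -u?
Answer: 169/361 ≈ 0.46814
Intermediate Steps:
g(Q, t) = 4*t
j(v) = -4 - v (j(v) = -v - 1*4 = -v - 4 = -4 - v)
o(N, U) = (5 + U)/(-4 + N - U) (o(N, U) = (U + 5)/(N + (-4 - U)) = (5 + U)/(-4 + N - U))
o(-13, (-1 - 2) + g(5, 6))² = ((5 + ((-1 - 2) + 4*6))/(-4 - 13 - ((-1 - 2) + 4*6)))² = ((5 + (-3 + 24))/(-4 - 13 - (-3 + 24)))² = ((5 + 21)/(-4 - 13 - 1*21))² = (26/(-4 - 13 - 21))² = (26/(-38))² = (-1/38*26)² = (-13/19)² = 169/361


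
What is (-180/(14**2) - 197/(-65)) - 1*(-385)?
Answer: 1232953/3185 ≈ 387.11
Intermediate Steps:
(-180/(14**2) - 197/(-65)) - 1*(-385) = (-180/196 - 197*(-1/65)) + 385 = (-180*1/196 + 197/65) + 385 = (-45/49 + 197/65) + 385 = 6728/3185 + 385 = 1232953/3185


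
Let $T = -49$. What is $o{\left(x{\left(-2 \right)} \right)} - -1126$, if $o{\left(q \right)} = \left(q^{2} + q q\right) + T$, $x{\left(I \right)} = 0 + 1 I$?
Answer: $1085$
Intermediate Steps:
$x{\left(I \right)} = I$ ($x{\left(I \right)} = 0 + I = I$)
$o{\left(q \right)} = -49 + 2 q^{2}$ ($o{\left(q \right)} = \left(q^{2} + q q\right) - 49 = \left(q^{2} + q^{2}\right) - 49 = 2 q^{2} - 49 = -49 + 2 q^{2}$)
$o{\left(x{\left(-2 \right)} \right)} - -1126 = \left(-49 + 2 \left(-2\right)^{2}\right) - -1126 = \left(-49 + 2 \cdot 4\right) + 1126 = \left(-49 + 8\right) + 1126 = -41 + 1126 = 1085$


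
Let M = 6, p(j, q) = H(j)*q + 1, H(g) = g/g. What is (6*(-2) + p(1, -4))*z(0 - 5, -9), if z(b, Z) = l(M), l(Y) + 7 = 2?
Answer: 75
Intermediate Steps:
H(g) = 1
p(j, q) = 1 + q (p(j, q) = 1*q + 1 = q + 1 = 1 + q)
l(Y) = -5 (l(Y) = -7 + 2 = -5)
z(b, Z) = -5
(6*(-2) + p(1, -4))*z(0 - 5, -9) = (6*(-2) + (1 - 4))*(-5) = (-12 - 3)*(-5) = -15*(-5) = 75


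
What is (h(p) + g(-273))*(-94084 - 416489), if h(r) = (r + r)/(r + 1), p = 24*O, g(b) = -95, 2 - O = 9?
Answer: 7928688117/167 ≈ 4.7477e+7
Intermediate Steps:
O = -7 (O = 2 - 1*9 = 2 - 9 = -7)
p = -168 (p = 24*(-7) = -168)
h(r) = 2*r/(1 + r) (h(r) = (2*r)/(1 + r) = 2*r/(1 + r))
(h(p) + g(-273))*(-94084 - 416489) = (2*(-168)/(1 - 168) - 95)*(-94084 - 416489) = (2*(-168)/(-167) - 95)*(-510573) = (2*(-168)*(-1/167) - 95)*(-510573) = (336/167 - 95)*(-510573) = -15529/167*(-510573) = 7928688117/167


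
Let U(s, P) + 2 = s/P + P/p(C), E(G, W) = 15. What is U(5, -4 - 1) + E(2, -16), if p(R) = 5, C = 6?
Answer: 11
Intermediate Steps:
U(s, P) = -2 + P/5 + s/P (U(s, P) = -2 + (s/P + P/5) = -2 + (P/5 + s/P) = -2 + P/5 + s/P)
U(5, -4 - 1) + E(2, -16) = (-2 + (-4 - 1)/5 + 5/(-4 - 1)) + 15 = (-2 + (⅕)*(-5) + 5/(-5)) + 15 = (-2 - 1 + 5*(-⅕)) + 15 = (-2 - 1 - 1) + 15 = -4 + 15 = 11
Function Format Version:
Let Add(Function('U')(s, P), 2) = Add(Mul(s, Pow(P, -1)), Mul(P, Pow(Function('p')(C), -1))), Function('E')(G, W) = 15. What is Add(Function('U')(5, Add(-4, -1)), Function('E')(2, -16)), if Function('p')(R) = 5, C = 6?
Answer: 11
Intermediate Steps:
Function('U')(s, P) = Add(-2, Mul(Rational(1, 5), P), Mul(s, Pow(P, -1))) (Function('U')(s, P) = Add(-2, Add(Mul(s, Pow(P, -1)), Mul(P, Pow(5, -1)))) = Add(-2, Add(Mul(s, Pow(P, -1)), Mul(P, Rational(1, 5)))) = Add(-2, Add(Mul(s, Pow(P, -1)), Mul(Rational(1, 5), P))) = Add(-2, Add(Mul(Rational(1, 5), P), Mul(s, Pow(P, -1)))) = Add(-2, Mul(Rational(1, 5), P), Mul(s, Pow(P, -1))))
Add(Function('U')(5, Add(-4, -1)), Function('E')(2, -16)) = Add(Add(-2, Mul(Rational(1, 5), Add(-4, -1)), Mul(5, Pow(Add(-4, -1), -1))), 15) = Add(Add(-2, Mul(Rational(1, 5), -5), Mul(5, Pow(-5, -1))), 15) = Add(Add(-2, -1, Mul(5, Rational(-1, 5))), 15) = Add(Add(-2, -1, -1), 15) = Add(-4, 15) = 11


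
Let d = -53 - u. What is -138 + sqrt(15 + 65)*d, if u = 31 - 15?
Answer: -138 - 276*sqrt(5) ≈ -755.15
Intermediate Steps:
u = 16
d = -69 (d = -53 - 1*16 = -53 - 16 = -69)
-138 + sqrt(15 + 65)*d = -138 + sqrt(15 + 65)*(-69) = -138 + sqrt(80)*(-69) = -138 + (4*sqrt(5))*(-69) = -138 - 276*sqrt(5)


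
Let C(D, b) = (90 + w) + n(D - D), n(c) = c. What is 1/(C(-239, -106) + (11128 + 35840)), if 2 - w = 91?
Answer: 1/46969 ≈ 2.1291e-5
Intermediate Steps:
w = -89 (w = 2 - 1*91 = 2 - 91 = -89)
C(D, b) = 1 (C(D, b) = (90 - 89) + (D - D) = 1 + 0 = 1)
1/(C(-239, -106) + (11128 + 35840)) = 1/(1 + (11128 + 35840)) = 1/(1 + 46968) = 1/46969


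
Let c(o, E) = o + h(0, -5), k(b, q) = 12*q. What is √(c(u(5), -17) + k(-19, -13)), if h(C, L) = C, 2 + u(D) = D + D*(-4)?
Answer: I*√173 ≈ 13.153*I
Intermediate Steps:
u(D) = -2 - 3*D (u(D) = -2 + (D + D*(-4)) = -2 + (D - 4*D) = -2 - 3*D)
c(o, E) = o (c(o, E) = o + 0 = o)
√(c(u(5), -17) + k(-19, -13)) = √((-2 - 3*5) + 12*(-13)) = √((-2 - 15) - 156) = √(-17 - 156) = √(-173) = I*√173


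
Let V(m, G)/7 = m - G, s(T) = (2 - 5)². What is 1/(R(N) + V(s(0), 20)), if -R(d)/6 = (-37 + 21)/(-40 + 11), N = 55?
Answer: -29/2329 ≈ -0.012452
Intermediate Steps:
s(T) = 9 (s(T) = (-3)² = 9)
V(m, G) = -7*G + 7*m (V(m, G) = 7*(m - G) = -7*G + 7*m)
R(d) = -96/29 (R(d) = -6*(-37 + 21)/(-40 + 11) = -(-96)/(-29) = -(-96)*(-1)/29 = -6*16/29 = -96/29)
1/(R(N) + V(s(0), 20)) = 1/(-96/29 + (-7*20 + 7*9)) = 1/(-96/29 + (-140 + 63)) = 1/(-96/29 - 77) = 1/(-2329/29) = -29/2329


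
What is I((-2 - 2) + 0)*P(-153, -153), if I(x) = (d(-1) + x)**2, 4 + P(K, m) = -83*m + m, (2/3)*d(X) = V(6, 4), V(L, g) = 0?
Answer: 200672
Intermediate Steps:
d(X) = 0 (d(X) = (3/2)*0 = 0)
P(K, m) = -4 - 82*m (P(K, m) = -4 + (-83*m + m) = -4 - 82*m)
I(x) = x**2 (I(x) = (0 + x)**2 = x**2)
I((-2 - 2) + 0)*P(-153, -153) = ((-2 - 2) + 0)**2*(-4 - 82*(-153)) = (-4 + 0)**2*(-4 + 12546) = (-4)**2*12542 = 16*12542 = 200672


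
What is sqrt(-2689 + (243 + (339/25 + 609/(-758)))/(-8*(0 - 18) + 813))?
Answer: I*sqrt(3930134591145642)/1209010 ≈ 51.853*I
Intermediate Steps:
sqrt(-2689 + (243 + (339/25 + 609/(-758)))/(-8*(0 - 18) + 813)) = sqrt(-2689 + (243 + (339*(1/25) + 609*(-1/758)))/(-8*(-18) + 813)) = sqrt(-2689 + (243 + (339/25 - 609/758))/(144 + 813)) = sqrt(-2689 + (243 + 241737/18950)/957) = sqrt(-2689 + (4846587/18950)*(1/957)) = sqrt(-2689 + 1615529/6045050) = sqrt(-16253523921/6045050) = I*sqrt(3930134591145642)/1209010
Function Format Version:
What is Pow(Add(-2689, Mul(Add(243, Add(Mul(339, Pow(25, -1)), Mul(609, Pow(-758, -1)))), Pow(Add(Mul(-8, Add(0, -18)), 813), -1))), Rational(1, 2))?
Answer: Mul(Rational(1, 1209010), I, Pow(3930134591145642, Rational(1, 2))) ≈ Mul(51.853, I)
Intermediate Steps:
Pow(Add(-2689, Mul(Add(243, Add(Mul(339, Pow(25, -1)), Mul(609, Pow(-758, -1)))), Pow(Add(Mul(-8, Add(0, -18)), 813), -1))), Rational(1, 2)) = Pow(Add(-2689, Mul(Add(243, Add(Mul(339, Rational(1, 25)), Mul(609, Rational(-1, 758)))), Pow(Add(Mul(-8, -18), 813), -1))), Rational(1, 2)) = Pow(Add(-2689, Mul(Add(243, Add(Rational(339, 25), Rational(-609, 758))), Pow(Add(144, 813), -1))), Rational(1, 2)) = Pow(Add(-2689, Mul(Add(243, Rational(241737, 18950)), Pow(957, -1))), Rational(1, 2)) = Pow(Add(-2689, Mul(Rational(4846587, 18950), Rational(1, 957))), Rational(1, 2)) = Pow(Add(-2689, Rational(1615529, 6045050)), Rational(1, 2)) = Pow(Rational(-16253523921, 6045050), Rational(1, 2)) = Mul(Rational(1, 1209010), I, Pow(3930134591145642, Rational(1, 2)))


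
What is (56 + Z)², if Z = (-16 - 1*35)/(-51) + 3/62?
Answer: 12510369/3844 ≈ 3254.5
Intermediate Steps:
Z = 65/62 (Z = (-16 - 35)*(-1/51) + 3*(1/62) = -51*(-1/51) + 3/62 = 1 + 3/62 = 65/62 ≈ 1.0484)
(56 + Z)² = (56 + 65/62)² = (3537/62)² = 12510369/3844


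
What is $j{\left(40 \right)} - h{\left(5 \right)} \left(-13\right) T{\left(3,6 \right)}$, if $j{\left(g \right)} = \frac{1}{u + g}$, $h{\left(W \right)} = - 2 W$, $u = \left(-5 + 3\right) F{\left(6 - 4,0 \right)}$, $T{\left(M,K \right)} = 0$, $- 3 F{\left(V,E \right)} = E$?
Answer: $\frac{1}{40} \approx 0.025$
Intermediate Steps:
$F{\left(V,E \right)} = - \frac{E}{3}$
$u = 0$ ($u = \left(-5 + 3\right) \left(\left(- \frac{1}{3}\right) 0\right) = \left(-2\right) 0 = 0$)
$j{\left(g \right)} = \frac{1}{g}$ ($j{\left(g \right)} = \frac{1}{0 + g} = \frac{1}{g}$)
$j{\left(40 \right)} - h{\left(5 \right)} \left(-13\right) T{\left(3,6 \right)} = \frac{1}{40} - \left(-2\right) 5 \left(-13\right) 0 = \frac{1}{40} - \left(-10\right) \left(-13\right) 0 = \frac{1}{40} - 130 \cdot 0 = \frac{1}{40} - 0 = \frac{1}{40} + 0 = \frac{1}{40}$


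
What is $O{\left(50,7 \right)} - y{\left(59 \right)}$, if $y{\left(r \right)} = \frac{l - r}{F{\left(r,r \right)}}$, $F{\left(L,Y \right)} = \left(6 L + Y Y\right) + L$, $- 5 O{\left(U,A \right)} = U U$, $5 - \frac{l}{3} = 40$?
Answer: $- \frac{973418}{1947} \approx -499.96$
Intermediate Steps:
$l = -105$ ($l = 15 - 120 = -105$)
$O{\left(U,A \right)} = - \frac{U^{2}}{5}$ ($O{\left(U,A \right)} = - \frac{U U}{5} = - \frac{U^{2}}{5}$)
$F{\left(L,Y \right)} = Y^{2} + 7 L$ ($F{\left(L,Y \right)} = \left(6 L + Y^{2}\right) + L = \left(Y^{2} + 6 L\right) + L = Y^{2} + 7 L$)
$y{\left(r \right)} = \frac{-105 - r}{r^{2} + 7 r}$
$O{\left(50,7 \right)} - y{\left(59 \right)} = - \frac{50^{2}}{5} - \frac{-105 - 59}{59 \left(7 + 59\right)} = \left(- \frac{1}{5}\right) 2500 - \frac{-105 - 59}{59 \cdot 66} = -500 - \frac{1}{59} \cdot \frac{1}{66} \left(-164\right) = -500 - - \frac{82}{1947} = -500 + \frac{82}{1947} = - \frac{973418}{1947}$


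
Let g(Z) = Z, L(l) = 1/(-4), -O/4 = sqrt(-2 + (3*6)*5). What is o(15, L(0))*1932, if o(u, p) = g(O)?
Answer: -15456*sqrt(22) ≈ -72495.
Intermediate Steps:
O = -8*sqrt(22) (O = -4*sqrt(-2 + (3*6)*5) = -4*sqrt(-2 + 18*5) = -4*sqrt(-2 + 90) = -8*sqrt(22) ≈ -37.523)
L(l) = -1/4
o(u, p) = -8*sqrt(22)
o(15, L(0))*1932 = -8*sqrt(22)*1932 = -15456*sqrt(22)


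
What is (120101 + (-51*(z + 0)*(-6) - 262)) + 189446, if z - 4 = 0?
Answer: 310509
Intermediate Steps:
z = 4 (z = 4 + 0 = 4)
(120101 + (-51*(z + 0)*(-6) - 262)) + 189446 = (120101 + (-51*(4 + 0)*(-6) - 262)) + 189446 = (120101 + (-204*(-6) - 262)) + 189446 = (120101 + (-51*(-24) - 262)) + 189446 = (120101 + (1224 - 262)) + 189446 = (120101 + 962) + 189446 = 121063 + 189446 = 310509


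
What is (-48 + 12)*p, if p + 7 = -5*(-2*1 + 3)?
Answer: 432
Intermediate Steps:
p = -12 (p = -7 - 5*(-2*1 + 3) = -7 - 5*(-2 + 3) = -7 - 5*1 = -7 - 5 = -12)
(-48 + 12)*p = (-48 + 12)*(-12) = -36*(-12) = 432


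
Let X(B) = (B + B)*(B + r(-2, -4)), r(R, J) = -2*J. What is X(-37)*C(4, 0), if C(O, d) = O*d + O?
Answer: 8584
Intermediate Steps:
C(O, d) = O + O*d
X(B) = 2*B*(8 + B) (X(B) = (B + B)*(B - 2*(-4)) = (2*B)*(B + 8) = (2*B)*(8 + B) = 2*B*(8 + B))
X(-37)*C(4, 0) = (2*(-37)*(8 - 37))*(4*(1 + 0)) = (2*(-37)*(-29))*(4*1) = 2146*4 = 8584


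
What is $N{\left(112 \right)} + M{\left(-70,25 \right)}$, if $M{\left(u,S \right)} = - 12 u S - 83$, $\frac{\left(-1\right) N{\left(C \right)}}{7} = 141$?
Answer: $19930$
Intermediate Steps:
$N{\left(C \right)} = -987$ ($N{\left(C \right)} = \left(-7\right) 141 = -987$)
$M{\left(u,S \right)} = -83 - 12 S u$ ($M{\left(u,S \right)} = - 12 S u - 83 = -83 - 12 S u$)
$N{\left(112 \right)} + M{\left(-70,25 \right)} = -987 - \left(83 + 300 \left(-70\right)\right) = -987 + \left(-83 + 21000\right) = -987 + 20917 = 19930$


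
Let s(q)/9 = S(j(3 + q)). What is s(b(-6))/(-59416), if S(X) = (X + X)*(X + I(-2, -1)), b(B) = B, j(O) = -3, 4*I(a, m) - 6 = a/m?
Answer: -27/29708 ≈ -0.00090885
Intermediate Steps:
I(a, m) = 3/2 + a/(4*m) (I(a, m) = 3/2 + (a/m)/4 = 3/2 + a/(4*m))
S(X) = 2*X*(2 + X) (S(X) = (X + X)*(X + (¼)*(-2 + 6*(-1))/(-1)) = (2*X)*(X + (¼)*(-1)*(-2 - 6)) = (2*X)*(X + (¼)*(-1)*(-8)) = (2*X)*(X + 2) = (2*X)*(2 + X) = 2*X*(2 + X))
s(q) = 54 (s(q) = 9*(2*(-3)*(2 - 3)) = 9*(2*(-3)*(-1)) = 9*6 = 54)
s(b(-6))/(-59416) = 54/(-59416) = 54*(-1/59416) = -27/29708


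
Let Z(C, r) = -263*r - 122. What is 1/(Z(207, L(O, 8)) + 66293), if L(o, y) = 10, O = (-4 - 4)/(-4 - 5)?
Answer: 1/63541 ≈ 1.5738e-5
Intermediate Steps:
O = 8/9 (O = -8/(-9) = -8*(-⅑) = 8/9 ≈ 0.88889)
Z(C, r) = -122 - 263*r
1/(Z(207, L(O, 8)) + 66293) = 1/((-122 - 263*10) + 66293) = 1/((-122 - 2630) + 66293) = 1/(-2752 + 66293) = 1/63541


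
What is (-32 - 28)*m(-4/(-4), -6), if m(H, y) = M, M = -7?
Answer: 420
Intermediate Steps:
m(H, y) = -7
(-32 - 28)*m(-4/(-4), -6) = (-32 - 28)*(-7) = -60*(-7) = 420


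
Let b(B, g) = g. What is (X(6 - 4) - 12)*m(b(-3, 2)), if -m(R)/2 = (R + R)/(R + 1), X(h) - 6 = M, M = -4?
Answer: 80/3 ≈ 26.667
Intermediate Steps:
X(h) = 2 (X(h) = 6 - 4 = 2)
m(R) = -4*R/(1 + R) (m(R) = -2*(R + R)/(R + 1) = -2*2*R/(1 + R) = -4*R/(1 + R))
(X(6 - 4) - 12)*m(b(-3, 2)) = (2 - 12)*(-4*2/(1 + 2)) = -(-40)*2/3 = -10*(-8/3) = 80/3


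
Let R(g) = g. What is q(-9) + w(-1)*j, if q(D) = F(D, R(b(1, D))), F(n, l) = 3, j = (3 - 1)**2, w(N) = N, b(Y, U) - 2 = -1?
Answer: -1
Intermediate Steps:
b(Y, U) = 1 (b(Y, U) = 2 - 1 = 1)
j = 4 (j = 2**2 = 4)
q(D) = 3
q(-9) + w(-1)*j = 3 - 1*4 = 3 - 4 = -1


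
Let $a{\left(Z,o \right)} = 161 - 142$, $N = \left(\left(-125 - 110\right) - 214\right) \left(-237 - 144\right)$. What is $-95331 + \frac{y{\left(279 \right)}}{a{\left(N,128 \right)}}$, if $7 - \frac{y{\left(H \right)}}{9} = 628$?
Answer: $- \frac{1816878}{19} \approx -95625.0$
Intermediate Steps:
$y{\left(H \right)} = -5589$ ($y{\left(H \right)} = 63 - 5652 = -5589$)
$N = 171069$ ($N = \left(\left(-125 - 110\right) - 214\right) \left(-381\right) = \left(-235 - 214\right) \left(-381\right) = \left(-449\right) \left(-381\right) = 171069$)
$a{\left(Z,o \right)} = 19$ ($a{\left(Z,o \right)} = 161 - 142 = 19$)
$-95331 + \frac{y{\left(279 \right)}}{a{\left(N,128 \right)}} = -95331 - \frac{5589}{19} = - \frac{1816878}{19}$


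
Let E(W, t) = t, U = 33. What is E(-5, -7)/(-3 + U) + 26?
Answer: 773/30 ≈ 25.767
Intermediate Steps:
E(-5, -7)/(-3 + U) + 26 = -7/(-3 + 33) + 26 = -7/30 + 26 = 773/30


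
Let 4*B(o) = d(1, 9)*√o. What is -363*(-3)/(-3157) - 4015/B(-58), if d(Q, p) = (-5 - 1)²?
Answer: -99/287 + 4015*I*√58/522 ≈ -0.34495 + 58.577*I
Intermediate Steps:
d(Q, p) = 36 (d(Q, p) = (-6)² = 36)
B(o) = 9*√o (B(o) = (36*√o)/4 = 9*√o)
-363*(-3)/(-3157) - 4015/B(-58) = -363*(-3)/(-3157) - 4015*(-I*√58/522) = 1089*(-1/3157) - 4015*(-I*√58/522) = -99/287 - 4015*(-I*√58/522) = -99/287 - (-4015)*I*√58/522 = -99/287 + 4015*I*√58/522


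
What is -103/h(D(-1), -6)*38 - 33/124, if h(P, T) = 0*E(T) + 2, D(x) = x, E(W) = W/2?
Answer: -242701/124 ≈ -1957.3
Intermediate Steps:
E(W) = W/2 (E(W) = W*(½) = W/2)
h(P, T) = 2 (h(P, T) = 0*(T/2) + 2 = 0 + 2 = 2)
-103/h(D(-1), -6)*38 - 33/124 = -103/2*38 - 33/124 = -1957 - 33/124 = -242701/124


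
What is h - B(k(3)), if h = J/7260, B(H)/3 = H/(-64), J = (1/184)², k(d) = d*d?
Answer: 103694581/245794560 ≈ 0.42188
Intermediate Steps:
k(d) = d²
J = 1/33856 (J = (1/184)² = 1/33856 ≈ 2.9537e-5)
B(H) = -3*H/64 (B(H) = 3*(H/(-64)) = 3*(H*(-1/64)) = 3*(-H/64) = -3*H/64)
h = 1/245794560 (h = (1/33856)/7260 = (1/33856)*(1/7260) = 1/245794560 ≈ 4.0684e-9)
h - B(k(3)) = 1/245794560 - (-3)*3²/64 = 1/245794560 - (-3)*9/64 = 1/245794560 - 1*(-27/64) = 1/245794560 + 27/64 = 103694581/245794560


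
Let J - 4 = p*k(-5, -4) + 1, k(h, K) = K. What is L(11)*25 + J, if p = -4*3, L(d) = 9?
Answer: 278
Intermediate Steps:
p = -12
J = 53 (J = 4 + (-12*(-4) + 1) = 4 + (48 + 1) = 4 + 49 = 53)
L(11)*25 + J = 9*25 + 53 = 225 + 53 = 278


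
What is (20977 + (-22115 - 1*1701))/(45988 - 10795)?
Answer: -2839/35193 ≈ -0.080669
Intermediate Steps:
(20977 + (-22115 - 1*1701))/(45988 - 10795) = (20977 + (-22115 - 1701))/35193 = (20977 - 23816)*(1/35193) = -2839*1/35193 = -2839/35193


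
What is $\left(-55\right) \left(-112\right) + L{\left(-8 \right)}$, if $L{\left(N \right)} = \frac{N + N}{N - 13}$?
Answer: $\frac{129376}{21} \approx 6160.8$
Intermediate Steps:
$L{\left(N \right)} = \frac{2 N}{-13 + N}$
$\left(-55\right) \left(-112\right) + L{\left(-8 \right)} = \left(-55\right) \left(-112\right) + 2 \left(-8\right) \frac{1}{-13 - 8} = 6160 + 2 \left(-8\right) \frac{1}{-21} = 6160 + 2 \left(-8\right) \left(- \frac{1}{21}\right) = 6160 + \frac{16}{21} = \frac{129376}{21}$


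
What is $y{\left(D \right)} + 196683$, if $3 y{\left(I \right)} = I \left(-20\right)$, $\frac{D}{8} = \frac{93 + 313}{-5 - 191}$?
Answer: $\frac{4132663}{21} \approx 1.9679 \cdot 10^{5}$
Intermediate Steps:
$D = - \frac{116}{7}$ ($D = 8 \frac{93 + 313}{-5 - 191} = 8 \frac{406}{-196} = 8 \cdot 406 \left(- \frac{1}{196}\right) = 8 \left(- \frac{29}{14}\right) = - \frac{116}{7} \approx -16.571$)
$y{\left(I \right)} = - \frac{20 I}{3}$ ($y{\left(I \right)} = \frac{I \left(-20\right)}{3} = \frac{\left(-20\right) I}{3} = - \frac{20 I}{3}$)
$y{\left(D \right)} + 196683 = \left(- \frac{20}{3}\right) \left(- \frac{116}{7}\right) + 196683 = \frac{2320}{21} + 196683 = \frac{4132663}{21}$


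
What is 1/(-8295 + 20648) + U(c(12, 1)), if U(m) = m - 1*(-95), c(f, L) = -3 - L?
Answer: 1124124/12353 ≈ 91.000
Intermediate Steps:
U(m) = 95 + m (U(m) = m + 95 = 95 + m)
1/(-8295 + 20648) + U(c(12, 1)) = 1/(-8295 + 20648) + (95 + (-3 - 1*1)) = 1/12353 + (95 + (-3 - 1)) = 1/12353 + (95 - 4) = 1/12353 + 91 = 1124124/12353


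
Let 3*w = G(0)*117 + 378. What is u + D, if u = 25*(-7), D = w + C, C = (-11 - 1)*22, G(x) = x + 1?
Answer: -274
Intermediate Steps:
G(x) = 1 + x
C = -264 (C = -12*22 = -264)
w = 165 (w = ((1 + 0)*117 + 378)/3 = (1*117 + 378)/3 = (117 + 378)/3 = (⅓)*495 = 165)
D = -99 (D = 165 - 264 = -99)
u = -175
u + D = -175 - 99 = -274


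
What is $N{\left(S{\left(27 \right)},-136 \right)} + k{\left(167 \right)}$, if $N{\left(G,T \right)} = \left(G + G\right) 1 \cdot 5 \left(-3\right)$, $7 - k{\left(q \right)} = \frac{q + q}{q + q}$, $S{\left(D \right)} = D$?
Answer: $-804$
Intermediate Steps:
$k{\left(q \right)} = 6$ ($k{\left(q \right)} = 7 - \frac{q + q}{q + q} = 7 - \frac{2 q}{2 q} = 7 - 2 q \frac{1}{2 q} = 7 - 1 = 6$)
$N{\left(G,T \right)} = - 30 G$ ($N{\left(G,T \right)} = 2 G 1 \cdot 5 \left(-3\right) = 2 G 5 \left(-3\right) = 10 G \left(-3\right) = - 30 G$)
$N{\left(S{\left(27 \right)},-136 \right)} + k{\left(167 \right)} = \left(-30\right) 27 + 6 = -810 + 6 = -804$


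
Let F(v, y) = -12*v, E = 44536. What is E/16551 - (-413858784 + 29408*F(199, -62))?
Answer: 8012092336024/16551 ≈ 4.8409e+8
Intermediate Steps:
E/16551 - (-413858784 + 29408*F(199, -62)) = 44536/16551 - 29408/(1/(-12*199 - 14073)) = 44536*(1/16551) - 29408/(1/(-2388 - 14073)) = 44536/16551 - 29408/(1/(-16461)) = 44536/16551 - 29408/(-1/16461) = 44536/16551 - 29408*(-16461) = 44536/16551 + 484085088 = 8012092336024/16551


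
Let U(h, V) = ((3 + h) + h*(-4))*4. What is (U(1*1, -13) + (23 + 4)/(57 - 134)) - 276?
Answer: -21279/77 ≈ -276.35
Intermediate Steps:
U(h, V) = 12 - 12*h (U(h, V) = ((3 + h) - 4*h)*4 = (3 - 3*h)*4 = 12 - 12*h)
(U(1*1, -13) + (23 + 4)/(57 - 134)) - 276 = ((12 - 12) + (23 + 4)/(57 - 134)) - 276 = ((12 - 12*1) + 27/(-77)) - 276 = ((12 - 12) + 27*(-1/77)) - 276 = (0 - 27/77) - 276 = -27/77 - 276 = -21279/77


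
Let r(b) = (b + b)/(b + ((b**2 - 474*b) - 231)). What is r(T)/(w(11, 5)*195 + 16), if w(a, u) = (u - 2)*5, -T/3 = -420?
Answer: 120/138841669 ≈ 8.6429e-7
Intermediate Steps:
T = 1260 (T = -3*(-420) = 1260)
w(a, u) = -10 + 5*u (w(a, u) = (-2 + u)*5 = -10 + 5*u)
r(b) = 2*b/(-231 + b**2 - 473*b) (r(b) = (2*b)/(b + (-231 + b**2 - 474*b)) = (2*b)/(-231 + b**2 - 473*b) = 2*b/(-231 + b**2 - 473*b))
r(T)/(w(11, 5)*195 + 16) = (2*1260/(-231 + 1260**2 - 473*1260))/((-10 + 5*5)*195 + 16) = (2*1260/(-231 + 1587600 - 595980))/((-10 + 25)*195 + 16) = (2*1260/991389)/(15*195 + 16) = (2*1260*(1/991389))/(2925 + 16) = (120/47209)/2941 = (120/47209)*(1/2941) = 120/138841669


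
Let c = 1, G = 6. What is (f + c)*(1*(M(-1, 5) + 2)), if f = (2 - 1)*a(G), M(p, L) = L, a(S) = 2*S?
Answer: 91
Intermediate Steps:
f = 12 (f = (2 - 1)*(2*6) = 1*12 = 12)
(f + c)*(1*(M(-1, 5) + 2)) = (12 + 1)*(1*(5 + 2)) = 13*(1*7) = 13*7 = 91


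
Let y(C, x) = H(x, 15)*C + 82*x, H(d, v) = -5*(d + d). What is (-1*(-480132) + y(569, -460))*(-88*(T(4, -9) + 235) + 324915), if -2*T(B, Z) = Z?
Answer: 929690218268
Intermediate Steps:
T(B, Z) = -Z/2
H(d, v) = -10*d
y(C, x) = 82*x - 10*C*x (y(C, x) = (-10*x)*C + 82*x = -10*C*x + 82*x = 82*x - 10*C*x)
(-1*(-480132) + y(569, -460))*(-88*(T(4, -9) + 235) + 324915) = (-1*(-480132) + 2*(-460)*(41 - 5*569))*(-88*(-½*(-9) + 235) + 324915) = (480132 + 2*(-460)*(41 - 2845))*(-88*(9/2 + 235) + 324915) = (480132 + 2*(-460)*(-2804))*(-88*479/2 + 324915) = (480132 + 2579680)*(-21076 + 324915) = 3059812*303839 = 929690218268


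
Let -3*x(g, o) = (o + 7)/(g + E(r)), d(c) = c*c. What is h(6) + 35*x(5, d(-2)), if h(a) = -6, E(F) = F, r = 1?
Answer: -493/18 ≈ -27.389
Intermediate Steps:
d(c) = c²
x(g, o) = -(7 + o)/(3*(1 + g)) (x(g, o) = -(o + 7)/(3*(g + 1)) = -(7 + o)/(3*(1 + g)))
h(6) + 35*x(5, d(-2)) = -6 + 35*((-7 - 1*(-2)²)/(3*(1 + 5))) = -6 + 35*((⅓)*(-7 - 1*4)/6) = -6 + 35*((⅓)*(⅙)*(-7 - 4)) = -6 + 35*((⅓)*(⅙)*(-11)) = -6 + 35*(-11/18) = -6 - 385/18 = -493/18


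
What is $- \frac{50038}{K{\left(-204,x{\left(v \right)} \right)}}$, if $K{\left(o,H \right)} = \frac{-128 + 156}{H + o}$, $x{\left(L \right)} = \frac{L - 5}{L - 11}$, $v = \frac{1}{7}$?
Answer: $\frac{27645995}{76} \approx 3.6376 \cdot 10^{5}$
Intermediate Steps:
$v = \frac{1}{7} \approx 0.14286$
$x{\left(L \right)} = \frac{-5 + L}{-11 + L}$
$K{\left(o,H \right)} = \frac{28}{H + o}$
$- \frac{50038}{K{\left(-204,x{\left(v \right)} \right)}} = - \frac{50038}{28 \frac{1}{\frac{-5 + \frac{1}{7}}{-11 + \frac{1}{7}} - 204}} = - \frac{50038}{28 \frac{1}{\frac{1}{- \frac{76}{7}} \left(- \frac{34}{7}\right) - 204}} = - \frac{50038}{28 \frac{1}{\left(- \frac{7}{76}\right) \left(- \frac{34}{7}\right) - 204}} = - \frac{50038}{28 \frac{1}{\frac{17}{38} - 204}} = - \frac{50038}{28 \frac{1}{- \frac{7735}{38}}} = - \frac{50038}{28 \left(- \frac{38}{7735}\right)} = - \frac{50038}{- \frac{152}{1105}} = \left(-50038\right) \left(- \frac{1105}{152}\right) = \frac{27645995}{76}$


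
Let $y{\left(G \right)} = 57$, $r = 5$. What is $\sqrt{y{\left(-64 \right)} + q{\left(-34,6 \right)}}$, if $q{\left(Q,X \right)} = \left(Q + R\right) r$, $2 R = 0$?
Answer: $i \sqrt{113} \approx 10.63 i$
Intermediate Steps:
$R = 0$ ($R = \frac{1}{2} \cdot 0 = 0$)
$q{\left(Q,X \right)} = 5 Q$ ($q{\left(Q,X \right)} = \left(Q + 0\right) 5 = Q 5 = 5 Q$)
$\sqrt{y{\left(-64 \right)} + q{\left(-34,6 \right)}} = \sqrt{57 + 5 \left(-34\right)} = \sqrt{57 - 170} = \sqrt{-113} = i \sqrt{113}$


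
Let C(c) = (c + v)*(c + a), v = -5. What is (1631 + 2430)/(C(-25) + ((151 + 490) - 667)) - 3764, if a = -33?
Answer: -6447435/1714 ≈ -3761.6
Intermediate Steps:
C(c) = (-33 + c)*(-5 + c) (C(c) = (c - 5)*(c - 33) = (-5 + c)*(-33 + c) = (-33 + c)*(-5 + c))
(1631 + 2430)/(C(-25) + ((151 + 490) - 667)) - 3764 = (1631 + 2430)/((165 + (-25)**2 - 38*(-25)) + ((151 + 490) - 667)) - 3764 = 4061/((165 + 625 + 950) + (641 - 667)) - 3764 = 4061/(1740 - 26) - 3764 = 4061/1714 - 3764 = -6447435/1714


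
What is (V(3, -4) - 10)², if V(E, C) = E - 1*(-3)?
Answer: 16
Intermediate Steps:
V(E, C) = 3 + E (V(E, C) = E + 3 = 3 + E)
(V(3, -4) - 10)² = ((3 + 3) - 10)² = (6 - 10)² = (-4)² = 16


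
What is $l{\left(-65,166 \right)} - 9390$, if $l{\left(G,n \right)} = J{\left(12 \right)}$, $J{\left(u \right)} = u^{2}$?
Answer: $-9246$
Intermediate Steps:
$l{\left(G,n \right)} = 144$ ($l{\left(G,n \right)} = 12^{2} = 144$)
$l{\left(-65,166 \right)} - 9390 = 144 - 9390 = -9246$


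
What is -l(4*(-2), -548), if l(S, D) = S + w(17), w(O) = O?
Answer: -9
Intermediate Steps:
l(S, D) = 17 + S (l(S, D) = S + 17 = 17 + S)
-l(4*(-2), -548) = -(17 + 4*(-2)) = -(17 - 8) = -1*9 = -9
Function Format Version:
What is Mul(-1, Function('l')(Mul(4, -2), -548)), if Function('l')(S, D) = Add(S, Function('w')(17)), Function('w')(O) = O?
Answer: -9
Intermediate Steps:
Function('l')(S, D) = Add(17, S) (Function('l')(S, D) = Add(S, 17) = Add(17, S))
Mul(-1, Function('l')(Mul(4, -2), -548)) = Mul(-1, Add(17, Mul(4, -2))) = Mul(-1, Add(17, -8)) = Mul(-1, 9) = -9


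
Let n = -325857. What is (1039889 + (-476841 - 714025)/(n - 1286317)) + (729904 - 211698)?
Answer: 1255960719698/806087 ≈ 1.5581e+6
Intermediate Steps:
(1039889 + (-476841 - 714025)/(n - 1286317)) + (729904 - 211698) = (1039889 + (-476841 - 714025)/(-325857 - 1286317)) + (729904 - 211698) = (1039889 - 1190866/(-1612174)) + 518206 = (1039889 - 1190866*(-1/1612174)) + 518206 = (1039889 + 595433/806087) + 518206 = 838241599776/806087 + 518206 = 1255960719698/806087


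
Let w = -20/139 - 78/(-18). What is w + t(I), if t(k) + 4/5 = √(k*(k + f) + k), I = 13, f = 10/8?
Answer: 7067/2085 + √793/2 ≈ 17.470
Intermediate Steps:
f = 5/4 (f = 10*(⅛) = 5/4 ≈ 1.2500)
w = 1747/417 (w = -20*1/139 - 78*(-1/18) = -20/139 + 13/3 = 1747/417 ≈ 4.1894)
t(k) = -⅘ + √(k + k*(5/4 + k)) (t(k) = -⅘ + √(k*(k + 5/4) + k) = -⅘ + √(k*(5/4 + k) + k) = -⅘ + √(k + k*(5/4 + k)))
w + t(I) = 1747/417 + (-⅘ + √(13*(9 + 4*13))/2) = 1747/417 + (-⅘ + √(13*(9 + 52))/2) = 1747/417 + (-⅘ + √(13*61)/2) = 1747/417 + (-⅘ + √793/2) = 7067/2085 + √793/2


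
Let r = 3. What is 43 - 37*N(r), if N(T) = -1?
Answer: 80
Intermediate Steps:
43 - 37*N(r) = 43 - 37*(-1) = 43 + 37 = 80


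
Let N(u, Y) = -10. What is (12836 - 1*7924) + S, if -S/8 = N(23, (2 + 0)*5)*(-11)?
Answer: 4032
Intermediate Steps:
S = -880 (S = -(-80)*(-11) = -8*110 = -880)
(12836 - 1*7924) + S = (12836 - 1*7924) - 880 = (12836 - 7924) - 880 = 4912 - 880 = 4032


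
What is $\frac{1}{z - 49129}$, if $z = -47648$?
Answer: $- \frac{1}{96777} \approx -1.0333 \cdot 10^{-5}$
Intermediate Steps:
$\frac{1}{z - 49129} = \frac{1}{-47648 - 49129} = \frac{1}{-96777} = - \frac{1}{96777}$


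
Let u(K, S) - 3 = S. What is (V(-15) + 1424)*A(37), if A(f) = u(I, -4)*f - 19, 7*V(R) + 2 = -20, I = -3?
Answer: -79568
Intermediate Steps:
V(R) = -22/7 (V(R) = -2/7 + (1/7)*(-20) = -2/7 - 20/7 = -22/7)
u(K, S) = 3 + S
A(f) = -19 - f (A(f) = (3 - 4)*f - 19 = -f - 19 = -19 - f)
(V(-15) + 1424)*A(37) = (-22/7 + 1424)*(-19 - 1*37) = 9946*(-19 - 37)/7 = (9946/7)*(-56) = -79568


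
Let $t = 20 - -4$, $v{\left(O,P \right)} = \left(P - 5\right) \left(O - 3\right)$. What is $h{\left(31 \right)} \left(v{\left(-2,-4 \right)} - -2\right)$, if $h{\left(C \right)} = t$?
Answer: $1128$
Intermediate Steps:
$v{\left(O,P \right)} = \left(-5 + P\right) \left(-3 + O\right)$
$t = 24$ ($t = 20 + 4 = 24$)
$h{\left(C \right)} = 24$
$h{\left(31 \right)} \left(v{\left(-2,-4 \right)} - -2\right) = 24 \left(\left(15 - -10 - -12 - -8\right) - -2\right) = 24 \left(\left(15 + 10 + 12 + 8\right) + 2\right) = 24 \left(45 + 2\right) = 24 \cdot 47 = 1128$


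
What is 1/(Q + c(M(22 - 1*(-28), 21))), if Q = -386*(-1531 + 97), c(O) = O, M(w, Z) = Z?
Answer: 1/553545 ≈ 1.8065e-6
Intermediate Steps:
Q = 553524 (Q = -386*(-1434) = 553524)
1/(Q + c(M(22 - 1*(-28), 21))) = 1/(553524 + 21) = 1/553545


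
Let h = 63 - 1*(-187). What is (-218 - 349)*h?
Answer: -141750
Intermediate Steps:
h = 250 (h = 63 + 187 = 250)
(-218 - 349)*h = (-218 - 349)*250 = -567*250 = -141750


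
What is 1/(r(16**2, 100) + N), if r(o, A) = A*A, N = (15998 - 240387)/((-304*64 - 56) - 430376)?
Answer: 449888/4499104389 ≈ 9.9995e-5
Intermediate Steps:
N = 224389/449888 (N = -224389/((-19456 - 56) - 430376) = -224389/(-19512 - 430376) = -224389/(-449888) = -224389*(-1/449888) = 224389/449888 ≈ 0.49877)
r(o, A) = A**2
1/(r(16**2, 100) + N) = 1/(100**2 + 224389/449888) = 1/(10000 + 224389/449888) = 1/(4499104389/449888) = 449888/4499104389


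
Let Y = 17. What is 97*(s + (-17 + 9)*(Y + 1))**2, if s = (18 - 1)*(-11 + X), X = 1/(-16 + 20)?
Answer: 165700153/16 ≈ 1.0356e+7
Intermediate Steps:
X = 1/4 ≈ 0.25000
s = -731/4 (s = (18 - 1)*(-11 + 1/4) = 17*(-43/4) = -731/4 ≈ -182.75)
97*(s + (-17 + 9)*(Y + 1))**2 = 97*(-731/4 + (-17 + 9)*(17 + 1))**2 = 97*(-731/4 - 8*18)**2 = 97*(-731/4 - 144)**2 = 97*(-1307/4)**2 = 97*(1708249/16) = 165700153/16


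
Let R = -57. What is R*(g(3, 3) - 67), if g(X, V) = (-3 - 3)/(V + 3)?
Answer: 3876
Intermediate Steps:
g(X, V) = -6/(3 + V)
R*(g(3, 3) - 67) = -57*(-6/(3 + 3) - 67) = -57*(-6/6 - 67) = -57*(-6*1/6 - 67) = -57*(-1 - 67) = -57*(-68) = 3876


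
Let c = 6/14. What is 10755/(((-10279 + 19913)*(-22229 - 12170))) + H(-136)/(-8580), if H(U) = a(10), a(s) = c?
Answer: -273357533/3317313659660 ≈ -8.2403e-5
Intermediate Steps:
c = 3/7 (c = 6*(1/14) = 3/7 ≈ 0.42857)
a(s) = 3/7
H(U) = 3/7
10755/(((-10279 + 19913)*(-22229 - 12170))) + H(-136)/(-8580) = 10755/(((-10279 + 19913)*(-22229 - 12170))) + (3/7)/(-8580) = 10755/((9634*(-34399))) + (3/7)*(-1/8580) = 10755/(-331399966) - 1/20020 = 10755*(-1/331399966) - 1/20020 = -10755/331399966 - 1/20020 = -273357533/3317313659660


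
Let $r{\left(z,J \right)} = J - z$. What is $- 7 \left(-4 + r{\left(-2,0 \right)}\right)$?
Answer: $14$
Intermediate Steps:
$- 7 \left(-4 + r{\left(-2,0 \right)}\right) = - 7 \left(-4 + \left(0 - -2\right)\right) = - 7 \left(-4 + \left(0 + 2\right)\right) = - 7 \left(-4 + 2\right) = \left(-7\right) \left(-2\right) = 14$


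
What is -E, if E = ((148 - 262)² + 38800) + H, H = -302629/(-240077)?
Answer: -12435330921/240077 ≈ -51797.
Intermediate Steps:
H = 302629/240077 (H = -302629*(-1/240077) = 302629/240077 ≈ 1.2605)
E = 12435330921/240077 (E = ((148 - 262)² + 38800) + 302629/240077 = ((-114)² + 38800) + 302629/240077 = (12996 + 38800) + 302629/240077 = 51796 + 302629/240077 = 12435330921/240077 ≈ 51797.)
-E = -1*12435330921/240077 = -12435330921/240077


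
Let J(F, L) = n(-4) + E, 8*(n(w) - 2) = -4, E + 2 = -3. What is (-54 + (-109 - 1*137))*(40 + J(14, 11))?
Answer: -10950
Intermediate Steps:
E = -5 (E = -2 - 3 = -5)
n(w) = 3/2 (n(w) = 2 + (1/8)*(-4) = 2 - 1/2 = 3/2)
J(F, L) = -7/2 (J(F, L) = 3/2 - 5 = -7/2)
(-54 + (-109 - 1*137))*(40 + J(14, 11)) = (-54 + (-109 - 1*137))*(40 - 7/2) = (-54 + (-109 - 137))*(73/2) = (-54 - 246)*(73/2) = -300*73/2 = -10950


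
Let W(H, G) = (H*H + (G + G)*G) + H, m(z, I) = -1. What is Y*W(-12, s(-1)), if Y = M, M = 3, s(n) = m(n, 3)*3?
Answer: 450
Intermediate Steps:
s(n) = -3 (s(n) = -1*3 = -3)
W(H, G) = H + H² + 2*G² (W(H, G) = (H² + (2*G)*G) + H = (H² + 2*G²) + H = H + H² + 2*G²)
Y = 3
Y*W(-12, s(-1)) = 3*(-12 + (-12)² + 2*(-3)²) = 3*(-12 + 144 + 2*9) = 3*(-12 + 144 + 18) = 3*150 = 450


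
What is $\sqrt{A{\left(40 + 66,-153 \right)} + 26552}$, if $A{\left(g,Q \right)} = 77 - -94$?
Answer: $\sqrt{26723} \approx 163.47$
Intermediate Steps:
$A{\left(g,Q \right)} = 171$ ($A{\left(g,Q \right)} = 77 + 94 = 171$)
$\sqrt{A{\left(40 + 66,-153 \right)} + 26552} = \sqrt{171 + 26552} = \sqrt{26723}$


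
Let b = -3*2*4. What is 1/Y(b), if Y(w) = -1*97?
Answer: -1/97 ≈ -0.010309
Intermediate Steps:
b = -24 (b = -6*4 = -24)
Y(w) = -97
1/Y(b) = 1/(-97) = -1/97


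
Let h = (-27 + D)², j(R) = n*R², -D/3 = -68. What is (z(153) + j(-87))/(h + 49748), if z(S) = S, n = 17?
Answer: 128826/81077 ≈ 1.5889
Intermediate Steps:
D = 204 (D = -3*(-68) = 204)
j(R) = 17*R²
h = 31329 (h = (-27 + 204)² = 177² = 31329)
(z(153) + j(-87))/(h + 49748) = (153 + 17*(-87)²)/(31329 + 49748) = (153 + 17*7569)/81077 = (153 + 128673)*(1/81077) = 128826*(1/81077) = 128826/81077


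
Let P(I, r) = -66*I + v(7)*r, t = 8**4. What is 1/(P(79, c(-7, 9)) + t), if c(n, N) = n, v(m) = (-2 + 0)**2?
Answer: -1/1146 ≈ -0.00087260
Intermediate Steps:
v(m) = 4 (v(m) = (-2)**2 = 4)
t = 4096
P(I, r) = -66*I + 4*r
1/(P(79, c(-7, 9)) + t) = 1/((-66*79 + 4*(-7)) + 4096) = 1/((-5214 - 28) + 4096) = 1/(-5242 + 4096) = 1/(-1146) = -1/1146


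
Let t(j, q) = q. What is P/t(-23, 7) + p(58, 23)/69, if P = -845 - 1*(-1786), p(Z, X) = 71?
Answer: 65426/483 ≈ 135.46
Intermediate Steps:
P = 941 (P = -845 + 1786 = 941)
P/t(-23, 7) + p(58, 23)/69 = 941/7 + 71/69 = 65426/483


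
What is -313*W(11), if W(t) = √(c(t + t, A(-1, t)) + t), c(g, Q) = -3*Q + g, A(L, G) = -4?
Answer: -939*√5 ≈ -2099.7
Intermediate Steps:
c(g, Q) = g - 3*Q
W(t) = √(12 + 3*t) (W(t) = √(((t + t) - 3*(-4)) + t) = √((2*t + 12) + t) = √((12 + 2*t) + t) = √(12 + 3*t))
-313*W(11) = -313*√(12 + 3*11) = -313*√(12 + 33) = -939*√5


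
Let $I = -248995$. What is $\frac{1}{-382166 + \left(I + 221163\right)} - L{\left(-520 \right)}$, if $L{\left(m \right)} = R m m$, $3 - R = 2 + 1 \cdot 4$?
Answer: $\frac{332590377599}{409998} \approx 8.112 \cdot 10^{5}$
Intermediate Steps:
$R = -3$ ($R = 3 - \left(2 + 1 \cdot 4\right) = 3 - \left(2 + 4\right) = 3 - 6 = -3$)
$L{\left(m \right)} = - 3 m^{2}$ ($L{\left(m \right)} = - 3 m m = - 3 m^{2}$)
$\frac{1}{-382166 + \left(I + 221163\right)} - L{\left(-520 \right)} = \frac{1}{-382166 + \left(-248995 + 221163\right)} - - 3 \left(-520\right)^{2} = \frac{1}{-382166 - 27832} - \left(-3\right) 270400 = \frac{1}{-409998} - -811200 = - \frac{1}{409998} + 811200 = \frac{332590377599}{409998}$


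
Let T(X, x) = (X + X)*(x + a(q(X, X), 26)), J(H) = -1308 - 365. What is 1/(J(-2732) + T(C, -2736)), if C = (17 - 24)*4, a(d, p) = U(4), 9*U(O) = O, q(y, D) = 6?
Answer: 9/1363663 ≈ 6.5999e-6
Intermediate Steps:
U(O) = O/9
a(d, p) = 4/9 (a(d, p) = (⅑)*4 = 4/9)
J(H) = -1673
C = -28 (C = -7*4 = -28)
T(X, x) = 2*X*(4/9 + x) (T(X, x) = (X + X)*(x + 4/9) = (2*X)*(4/9 + x) = 2*X*(4/9 + x))
1/(J(-2732) + T(C, -2736)) = 1/(-1673 + (2/9)*(-28)*(4 + 9*(-2736))) = 1/(-1673 + (2/9)*(-28)*(4 - 24624)) = 1/(-1673 + (2/9)*(-28)*(-24620)) = 1/(-1673 + 1378720/9) = 1/(1363663/9) = 9/1363663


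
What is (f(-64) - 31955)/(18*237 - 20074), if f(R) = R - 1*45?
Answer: 501/247 ≈ 2.0283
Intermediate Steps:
f(R) = -45 + R (f(R) = R - 45 = -45 + R)
(f(-64) - 31955)/(18*237 - 20074) = ((-45 - 64) - 31955)/(18*237 - 20074) = (-109 - 31955)/(4266 - 20074) = -32064/(-15808) = -32064*(-1/15808) = 501/247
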